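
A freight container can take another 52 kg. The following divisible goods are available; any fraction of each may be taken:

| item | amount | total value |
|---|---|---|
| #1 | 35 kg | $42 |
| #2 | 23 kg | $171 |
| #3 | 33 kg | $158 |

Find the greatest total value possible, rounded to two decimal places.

309.85

Take in order of value per unit:
- #2 (171/23 per unit): all 23 → value 171, running total 171.00
- #3 (158/33 per unit): 29 of 33 → value 29×158/33 = 138.8485, running total 309.85
Total 309.85.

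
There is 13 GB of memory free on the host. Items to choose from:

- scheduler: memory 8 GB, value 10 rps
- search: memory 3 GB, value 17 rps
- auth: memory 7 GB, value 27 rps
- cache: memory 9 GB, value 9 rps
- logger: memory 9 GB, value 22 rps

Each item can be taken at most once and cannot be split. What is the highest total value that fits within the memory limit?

Check high-value combinations within 13 GB:
- search+auth: memory 3+7=10, value 17+27=44
- search+logger: memory 3+9=12, value 17+22=39
- auth: memory 7, value 27
- scheduler+search: memory 8+3=11, value 10+17=27
- search+cache: memory 3+9=12, value 17+9=26
Best: 44 rps.

44 rps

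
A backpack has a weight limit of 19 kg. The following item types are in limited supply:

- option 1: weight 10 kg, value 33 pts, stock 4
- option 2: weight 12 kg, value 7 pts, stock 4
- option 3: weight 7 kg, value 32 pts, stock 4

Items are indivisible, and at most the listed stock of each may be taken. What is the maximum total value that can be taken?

Best selections within weight 19 and stock limits:
- 1×option 1 + 1×option 3: weight 17, value 65
- 2×option 3: weight 14, value 64
- 1×option 2 + 1×option 3: weight 19, value 39
- 1×option 1: weight 10, value 33
Best: 65 pts.

65 pts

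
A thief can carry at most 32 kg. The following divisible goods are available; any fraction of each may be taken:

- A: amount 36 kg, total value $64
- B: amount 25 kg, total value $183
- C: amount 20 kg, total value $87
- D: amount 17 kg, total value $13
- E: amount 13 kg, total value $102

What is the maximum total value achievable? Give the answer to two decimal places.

241.08

Take in order of value per unit:
- E (102/13 per unit): all 13 → value 102, running total 102.00
- B (183/25 per unit): 19 of 25 → value 19×183/25 = 139.0800, running total 241.08
Total 241.08.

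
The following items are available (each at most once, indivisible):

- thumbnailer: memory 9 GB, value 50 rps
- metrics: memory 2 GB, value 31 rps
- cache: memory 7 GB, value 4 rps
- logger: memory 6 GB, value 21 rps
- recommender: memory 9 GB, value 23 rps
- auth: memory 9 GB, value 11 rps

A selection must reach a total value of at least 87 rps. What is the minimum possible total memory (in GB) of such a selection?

Subsets with value ≥ 87, sorted by total memory:
- thumbnailer+metrics+logger: memory 17, value 102
- thumbnailer+metrics+recommender: memory 20, value 104
Minimum memory: 17 GB.

17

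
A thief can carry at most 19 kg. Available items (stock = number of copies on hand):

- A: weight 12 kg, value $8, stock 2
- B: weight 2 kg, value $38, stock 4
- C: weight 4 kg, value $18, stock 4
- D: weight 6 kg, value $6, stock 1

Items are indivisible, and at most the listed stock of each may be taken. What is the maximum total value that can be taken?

$188

Best selections within weight 19 and stock limits:
- 4×B + 2×C: weight 16, value 188
- 4×B + 1×C + 1×D: weight 18, value 176
Best: $188.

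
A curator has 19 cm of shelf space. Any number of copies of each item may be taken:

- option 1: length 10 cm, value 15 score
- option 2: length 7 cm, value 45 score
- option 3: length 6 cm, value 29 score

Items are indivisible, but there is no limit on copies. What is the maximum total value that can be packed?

103 score

Best value-per-unit is option 2 at 45/7; filling with it alone gives 2×45 = 90.
Optimal mix: 1×option 2 + 2×option 3 → length 19, value 103.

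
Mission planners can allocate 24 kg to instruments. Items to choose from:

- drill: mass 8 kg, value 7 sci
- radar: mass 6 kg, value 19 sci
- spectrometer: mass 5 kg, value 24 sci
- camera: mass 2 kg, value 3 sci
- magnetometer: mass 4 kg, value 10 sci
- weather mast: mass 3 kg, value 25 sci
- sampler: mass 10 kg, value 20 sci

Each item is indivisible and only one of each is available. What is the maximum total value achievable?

Check high-value combinations within 24 kg:
- radar+spectrometer+weather mast+sampler: mass 6+5+3+10=24, value 19+24+25+20=88
- spectrometer+camera+magnetometer+weather mast+sampler: mass 5+2+4+3+10=24, value 24+3+10+25+20=82
- radar+spectrometer+camera+magnetometer+weather mast: mass 6+5+2+4+3=20, value 19+24+3+10+25=81
- spectrometer+magnetometer+weather mast+sampler: mass 5+4+3+10=22, value 24+10+25+20=79
- radar+spectrometer+magnetometer+weather mast: mass 6+5+4+3=18, value 19+24+10+25=78
Best: 88 sci.

88 sci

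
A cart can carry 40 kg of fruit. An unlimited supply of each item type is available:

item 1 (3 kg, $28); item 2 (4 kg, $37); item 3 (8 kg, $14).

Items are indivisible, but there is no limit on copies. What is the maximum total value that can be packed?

$373

Best value-per-unit is item 1 at 28/3; filling with it alone gives 13×28 = 364.
Optimal mix: 12×item 1 + 1×item 2 → weight 40, value 373.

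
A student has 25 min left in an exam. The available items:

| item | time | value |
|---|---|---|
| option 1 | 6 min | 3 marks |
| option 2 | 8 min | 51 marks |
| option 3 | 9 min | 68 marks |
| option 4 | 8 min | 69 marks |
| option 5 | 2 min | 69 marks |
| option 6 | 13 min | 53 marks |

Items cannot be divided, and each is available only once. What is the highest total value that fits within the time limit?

Check high-value combinations within 25 min:
- option 1+option 3+option 4+option 5: time 6+9+8+2=25, value 3+68+69+69=209
- option 3+option 4+option 5: time 9+8+2=19, value 68+69+69=206
- option 1+option 2+option 4+option 5: time 6+8+8+2=24, value 3+51+69+69=192
- option 4+option 5+option 6: time 8+2+13=23, value 69+69+53=191
- option 1+option 2+option 3+option 5: time 6+8+9+2=25, value 3+51+68+69=191
Best: 209 marks.

209 marks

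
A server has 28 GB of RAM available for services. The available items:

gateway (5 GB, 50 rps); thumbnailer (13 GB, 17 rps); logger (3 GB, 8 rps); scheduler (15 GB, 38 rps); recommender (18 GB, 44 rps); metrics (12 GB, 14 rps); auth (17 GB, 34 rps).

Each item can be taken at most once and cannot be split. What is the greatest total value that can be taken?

Check high-value combinations within 28 GB:
- gateway+logger+recommender: memory 5+3+18=26, value 50+8+44=102
- gateway+logger+scheduler: memory 5+3+15=23, value 50+8+38=96
- gateway+recommender: memory 5+18=23, value 50+44=94
- gateway+logger+auth: memory 5+3+17=25, value 50+8+34=92
- gateway+scheduler: memory 5+15=20, value 50+38=88
Best: 102 rps.

102 rps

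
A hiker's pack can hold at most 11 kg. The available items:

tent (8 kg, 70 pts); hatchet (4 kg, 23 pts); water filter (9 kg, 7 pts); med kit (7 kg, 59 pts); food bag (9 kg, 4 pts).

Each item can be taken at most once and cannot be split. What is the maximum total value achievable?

Check high-value combinations within 11 kg:
- hatchet+med kit: weight 4+7=11, value 23+59=82
- tent: weight 8, value 70
- med kit: weight 7, value 59
- hatchet: weight 4, value 23
Best: 82 pts.

82 pts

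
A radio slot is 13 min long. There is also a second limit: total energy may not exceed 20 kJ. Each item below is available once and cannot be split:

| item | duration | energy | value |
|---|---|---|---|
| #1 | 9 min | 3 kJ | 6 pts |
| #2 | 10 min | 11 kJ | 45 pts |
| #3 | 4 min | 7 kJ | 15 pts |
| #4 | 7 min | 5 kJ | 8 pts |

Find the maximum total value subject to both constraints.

Feasible sets respecting both limits:
- #2: duration 10, energy 11, value 45
- #3+#4: duration 11, energy 12, value 23
- #1+#3: duration 13, energy 10, value 21
- #3: duration 4, energy 7, value 15
Best: 45 pts.

45 pts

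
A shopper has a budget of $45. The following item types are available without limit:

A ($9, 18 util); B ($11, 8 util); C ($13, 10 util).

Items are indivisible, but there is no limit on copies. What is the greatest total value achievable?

90 util

Best value-per-unit is A at 18/9, and filling with it alone uses cost 5×9=45. No mix of the others beats 5×18 = 90.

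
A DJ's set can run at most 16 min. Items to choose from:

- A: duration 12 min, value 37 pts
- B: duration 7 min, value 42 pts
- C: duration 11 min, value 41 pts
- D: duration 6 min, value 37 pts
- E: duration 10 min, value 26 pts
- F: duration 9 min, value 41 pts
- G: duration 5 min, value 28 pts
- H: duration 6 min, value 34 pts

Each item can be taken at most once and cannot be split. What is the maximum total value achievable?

83 pts

This is a 0/1 knapsack; check combinations near the capacity.
- B+F: duration 7+9=16, value 42+41=83
- B+D: duration 7+6=13, value 42+37=79
- D+F: duration 6+9=15, value 37+41=78
- B+H: duration 7+6=13, value 42+34=76
Best: 83 pts.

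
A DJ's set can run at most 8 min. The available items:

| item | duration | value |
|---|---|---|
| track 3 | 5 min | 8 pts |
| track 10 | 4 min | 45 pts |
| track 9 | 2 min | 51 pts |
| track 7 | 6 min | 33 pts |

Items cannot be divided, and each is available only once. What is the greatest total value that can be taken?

Check high-value combinations within 8 min:
- track 10+track 9: duration 4+2=6, value 45+51=96
- track 9+track 7: duration 2+6=8, value 51+33=84
- track 3+track 9: duration 5+2=7, value 8+51=59
- track 9: duration 2, value 51
Best: 96 pts.

96 pts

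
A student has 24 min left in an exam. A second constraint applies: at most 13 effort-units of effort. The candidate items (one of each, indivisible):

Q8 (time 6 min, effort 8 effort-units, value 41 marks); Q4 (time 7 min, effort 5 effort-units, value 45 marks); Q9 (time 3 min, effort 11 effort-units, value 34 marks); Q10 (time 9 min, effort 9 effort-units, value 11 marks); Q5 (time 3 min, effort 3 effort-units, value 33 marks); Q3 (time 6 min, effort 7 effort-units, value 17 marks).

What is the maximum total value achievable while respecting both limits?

Feasible sets respecting both limits:
- Q8+Q4: time 13, effort 13, value 86
- Q4+Q5: time 10, effort 8, value 78
- Q8+Q5: time 9, effort 11, value 74
- Q4+Q3: time 13, effort 12, value 62
Best: 86 marks.

86 marks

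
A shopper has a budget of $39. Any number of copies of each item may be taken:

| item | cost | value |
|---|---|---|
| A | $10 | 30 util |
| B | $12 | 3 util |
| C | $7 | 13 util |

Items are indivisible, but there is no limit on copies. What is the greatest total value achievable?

103 util

Best value-per-unit is A at 30/10; filling with it alone gives 3×30 = 90.
Optimal mix: 3×A + 1×C → cost 37, value 103.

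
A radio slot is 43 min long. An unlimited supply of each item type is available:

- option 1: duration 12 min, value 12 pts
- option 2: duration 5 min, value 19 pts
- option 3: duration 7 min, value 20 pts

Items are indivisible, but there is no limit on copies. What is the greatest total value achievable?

Best value-per-unit is option 2 at 19/5; filling with it alone gives 8×19 = 152.
Optimal mix: 7×option 2 + 1×option 3 → duration 42, value 153.

153 pts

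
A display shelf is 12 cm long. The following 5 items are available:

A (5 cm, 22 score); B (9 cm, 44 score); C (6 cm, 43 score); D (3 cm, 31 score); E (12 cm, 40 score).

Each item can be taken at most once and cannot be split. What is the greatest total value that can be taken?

75 score

This is a 0/1 knapsack; check combinations near the capacity.
- B+D: length 9+3=12, value 44+31=75
- C+D: length 6+3=9, value 43+31=74
- A+C: length 5+6=11, value 22+43=65
- A+D: length 5+3=8, value 22+31=53
- B: length 9, value 44
Best: 75 score.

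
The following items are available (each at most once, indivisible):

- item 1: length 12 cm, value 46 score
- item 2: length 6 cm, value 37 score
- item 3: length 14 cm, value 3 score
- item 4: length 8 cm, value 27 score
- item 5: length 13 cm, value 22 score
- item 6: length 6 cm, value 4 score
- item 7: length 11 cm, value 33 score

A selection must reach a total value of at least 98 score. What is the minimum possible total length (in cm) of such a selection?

Subsets with value ≥ 98, sorted by total length:
- item 1+item 2+item 4: length 26, value 110
- item 1+item 2+item 7: length 29, value 116
- item 1+item 4+item 7: length 31, value 106
Minimum length: 26 cm.

26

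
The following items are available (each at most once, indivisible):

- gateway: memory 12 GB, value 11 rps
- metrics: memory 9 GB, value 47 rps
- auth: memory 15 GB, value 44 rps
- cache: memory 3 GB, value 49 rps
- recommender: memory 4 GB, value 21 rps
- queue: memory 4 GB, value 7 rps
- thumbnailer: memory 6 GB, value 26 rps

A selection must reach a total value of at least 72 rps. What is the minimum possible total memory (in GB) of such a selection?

Subsets with value ≥ 72, sorted by total memory:
- cache+thumbnailer: memory 9, value 75
- cache+recommender+queue: memory 11, value 77
- metrics+cache: memory 12, value 96
Minimum memory: 9 GB.

9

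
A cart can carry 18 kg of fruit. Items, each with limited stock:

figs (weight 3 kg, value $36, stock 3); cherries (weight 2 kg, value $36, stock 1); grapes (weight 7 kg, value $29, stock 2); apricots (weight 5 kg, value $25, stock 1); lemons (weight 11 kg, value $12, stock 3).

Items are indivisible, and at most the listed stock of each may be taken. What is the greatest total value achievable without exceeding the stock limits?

$173

Top feasible selections:
- 3×figs + 1×cherries + 1×grapes: weight 18, value 173
- 3×figs + 1×cherries + 1×apricots: weight 16, value 169
- 3×figs + 1×cherries: weight 11, value 144
Best: $173.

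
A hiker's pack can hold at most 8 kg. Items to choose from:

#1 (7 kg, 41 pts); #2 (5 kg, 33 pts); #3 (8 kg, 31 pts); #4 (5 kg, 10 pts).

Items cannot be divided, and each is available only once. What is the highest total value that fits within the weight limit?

This is a 0/1 knapsack; check combinations near the capacity.
- #1: weight 7, value 41
- #2: weight 5, value 33
- #3: weight 8, value 31
- #4: weight 5, value 10
Best: 41 pts.

41 pts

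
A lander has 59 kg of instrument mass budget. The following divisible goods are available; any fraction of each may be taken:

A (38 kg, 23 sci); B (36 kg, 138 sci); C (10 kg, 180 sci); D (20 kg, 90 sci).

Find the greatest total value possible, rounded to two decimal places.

Take in order of value per unit:
- C (180/10 per unit): all 10 → value 180, running total 180.00
- D (90/20 per unit): all 20 → value 90, running total 270.00
- B (138/36 per unit): 29 of 36 → value 29×138/36 = 111.1667, running total 381.17
Total 381.17.

381.17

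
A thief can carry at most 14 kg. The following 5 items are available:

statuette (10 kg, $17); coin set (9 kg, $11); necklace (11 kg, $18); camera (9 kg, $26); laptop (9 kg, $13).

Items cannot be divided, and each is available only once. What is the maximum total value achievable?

This is a 0/1 knapsack; check combinations near the capacity.
- camera: weight 9, value 26
- necklace: weight 11, value 18
- statuette: weight 10, value 17
Best: $26.

$26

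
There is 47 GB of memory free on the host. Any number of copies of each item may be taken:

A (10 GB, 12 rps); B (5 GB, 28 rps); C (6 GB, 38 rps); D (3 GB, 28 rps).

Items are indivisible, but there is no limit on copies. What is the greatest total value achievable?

Best value-per-unit is D at 28/3; filling with it alone gives 15×28 = 420.
Optimal mix: 1×B + 14×D → memory 47, value 420.

420 rps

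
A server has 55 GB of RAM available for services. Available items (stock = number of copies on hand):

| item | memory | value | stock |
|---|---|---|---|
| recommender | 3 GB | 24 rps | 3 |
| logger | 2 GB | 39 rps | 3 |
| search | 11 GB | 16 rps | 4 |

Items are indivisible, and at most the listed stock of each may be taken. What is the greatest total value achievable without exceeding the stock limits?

Best selections within memory 55 and stock limits:
- 3×recommender + 3×logger + 3×search: memory 48, value 237
- 3×recommender + 3×logger + 2×search: memory 37, value 221
- 2×recommender + 3×logger + 3×search: memory 45, value 213
- 3×recommender + 3×logger + 1×search: memory 26, value 205
Best: 237 rps.

237 rps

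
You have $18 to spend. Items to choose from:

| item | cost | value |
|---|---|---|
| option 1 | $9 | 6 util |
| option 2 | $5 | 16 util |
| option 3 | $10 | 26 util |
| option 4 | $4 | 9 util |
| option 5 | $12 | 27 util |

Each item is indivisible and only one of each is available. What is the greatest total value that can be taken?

43 util

This is a 0/1 knapsack; check combinations near the capacity.
- option 2+option 5: cost 5+12=17, value 16+27=43
- option 2+option 3: cost 5+10=15, value 16+26=42
- option 4+option 5: cost 4+12=16, value 9+27=36
Best: 43 util.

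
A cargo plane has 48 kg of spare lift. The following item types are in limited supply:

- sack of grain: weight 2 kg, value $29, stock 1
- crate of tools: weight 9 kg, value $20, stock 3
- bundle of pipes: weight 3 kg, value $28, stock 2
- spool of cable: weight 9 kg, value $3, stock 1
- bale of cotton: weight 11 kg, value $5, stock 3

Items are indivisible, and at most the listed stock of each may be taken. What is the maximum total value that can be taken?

$150

Best selections within weight 48 and stock limits:
- 1×sack of grain + 3×crate of tools + 2×bundle of pipes + 1×bale of cotton: weight 46, value 150
- 1×sack of grain + 3×crate of tools + 2×bundle of pipes + 1×spool of cable: weight 44, value 148
Best: $150.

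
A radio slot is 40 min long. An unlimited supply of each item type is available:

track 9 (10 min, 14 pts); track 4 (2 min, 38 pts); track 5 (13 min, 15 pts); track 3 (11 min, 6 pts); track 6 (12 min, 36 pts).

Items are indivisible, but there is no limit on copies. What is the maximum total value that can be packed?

Best value-per-unit is track 4 at 38/2, and filling with it alone uses duration 20×2=40. No mix of the others beats 20×38 = 760.

760 pts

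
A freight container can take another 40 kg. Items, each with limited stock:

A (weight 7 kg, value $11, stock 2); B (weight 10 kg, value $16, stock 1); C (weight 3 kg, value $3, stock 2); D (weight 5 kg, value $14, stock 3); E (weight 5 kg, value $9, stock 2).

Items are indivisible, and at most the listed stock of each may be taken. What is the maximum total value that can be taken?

Top feasible selections:
- 2×A + 3×D + 2×E: weight 39, value 82
- 1×A + 1×B + 1×C + 3×D + 1×E: weight 40, value 81
- 2×A + 1×B + 3×D: weight 39, value 80
Best: $82.

$82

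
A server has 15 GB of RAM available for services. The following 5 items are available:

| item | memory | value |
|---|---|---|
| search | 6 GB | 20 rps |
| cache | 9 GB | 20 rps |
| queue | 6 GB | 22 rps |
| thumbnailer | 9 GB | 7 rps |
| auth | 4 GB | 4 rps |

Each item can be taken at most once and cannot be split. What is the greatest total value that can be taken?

42 rps

Check high-value combinations within 15 GB:
- search+queue: memory 6+6=12, value 20+22=42
- cache+queue: memory 9+6=15, value 20+22=42
- search+cache: memory 6+9=15, value 20+20=40
Best: 42 rps.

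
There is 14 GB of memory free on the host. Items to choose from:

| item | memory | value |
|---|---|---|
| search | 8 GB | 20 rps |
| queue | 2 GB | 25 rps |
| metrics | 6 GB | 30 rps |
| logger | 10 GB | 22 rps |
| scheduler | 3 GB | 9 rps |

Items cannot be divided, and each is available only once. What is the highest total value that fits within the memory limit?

This is a 0/1 knapsack; check combinations near the capacity.
- queue+metrics+scheduler: memory 2+6+3=11, value 25+30+9=64
- queue+metrics: memory 2+6=8, value 25+30=55
- search+queue+scheduler: memory 8+2+3=13, value 20+25+9=54
Best: 64 rps.

64 rps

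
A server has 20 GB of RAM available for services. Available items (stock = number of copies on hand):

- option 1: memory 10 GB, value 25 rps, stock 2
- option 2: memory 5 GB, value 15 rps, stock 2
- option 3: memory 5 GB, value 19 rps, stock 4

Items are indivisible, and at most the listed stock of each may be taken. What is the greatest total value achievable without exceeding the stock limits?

Top feasible selections:
- 4×option 3: memory 20, value 76
- 1×option 2 + 3×option 3: memory 20, value 72
- 2×option 2 + 2×option 3: memory 20, value 68
Best: 76 rps.

76 rps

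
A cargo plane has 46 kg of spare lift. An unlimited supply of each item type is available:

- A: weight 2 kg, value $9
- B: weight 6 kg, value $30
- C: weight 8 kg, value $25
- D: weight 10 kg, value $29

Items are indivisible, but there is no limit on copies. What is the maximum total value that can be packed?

Best value-per-unit is B at 30/6; filling with it alone gives 7×30 = 210.
Optimal mix: 2×A + 7×B → weight 46, value 228.

$228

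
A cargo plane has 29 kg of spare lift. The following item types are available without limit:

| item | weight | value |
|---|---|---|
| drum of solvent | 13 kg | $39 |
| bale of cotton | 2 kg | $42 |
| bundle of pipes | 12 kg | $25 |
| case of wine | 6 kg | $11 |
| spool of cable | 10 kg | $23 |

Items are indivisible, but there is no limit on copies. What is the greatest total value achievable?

$588

Best value-per-unit is bale of cotton at 42/2, and filling with it alone uses weight 14×2=28. No mix of the others beats 14×42 = 588.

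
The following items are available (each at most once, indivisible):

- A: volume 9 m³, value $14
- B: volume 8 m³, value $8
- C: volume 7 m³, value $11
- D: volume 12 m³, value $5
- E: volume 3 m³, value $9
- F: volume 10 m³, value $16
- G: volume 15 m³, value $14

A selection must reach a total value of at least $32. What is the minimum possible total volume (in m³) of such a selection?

Subsets with value ≥ 32, sorted by total volume:
- A+C+E: volume 19, value 34
- C+E+F: volume 20, value 36
Minimum volume: 19 m³.

19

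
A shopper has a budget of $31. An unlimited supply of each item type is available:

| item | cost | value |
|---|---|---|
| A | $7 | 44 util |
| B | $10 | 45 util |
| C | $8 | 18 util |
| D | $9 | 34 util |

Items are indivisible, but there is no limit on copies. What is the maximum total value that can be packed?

Best value-per-unit is A at 44/7; filling with it alone gives 4×44 = 176.
Optimal mix: 3×A + 1×B → cost 31, value 177.

177 util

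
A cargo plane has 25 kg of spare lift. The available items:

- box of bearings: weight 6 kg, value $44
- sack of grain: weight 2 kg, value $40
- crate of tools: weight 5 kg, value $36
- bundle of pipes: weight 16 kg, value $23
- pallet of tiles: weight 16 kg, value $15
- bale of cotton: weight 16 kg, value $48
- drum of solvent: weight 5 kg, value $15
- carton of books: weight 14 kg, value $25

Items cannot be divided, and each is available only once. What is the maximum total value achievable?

Check high-value combinations within 25 kg:
- box of bearings+sack of grain+crate of tools+drum of solvent: weight 6+2+5+5=18, value 44+40+36+15=135
- box of bearings+sack of grain+bale of cotton: weight 6+2+16=24, value 44+40+48=132
- sack of grain+crate of tools+bale of cotton: weight 2+5+16=23, value 40+36+48=124
- box of bearings+sack of grain+crate of tools: weight 6+2+5=13, value 44+40+36=120
Best: $135.

$135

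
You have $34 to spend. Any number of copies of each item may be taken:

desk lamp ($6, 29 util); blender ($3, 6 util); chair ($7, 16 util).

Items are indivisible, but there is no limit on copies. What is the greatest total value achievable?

151 util

Best value-per-unit is desk lamp at 29/6; filling with it alone gives 5×29 = 145.
Optimal mix: 5×desk lamp + 1×blender → cost 33, value 151.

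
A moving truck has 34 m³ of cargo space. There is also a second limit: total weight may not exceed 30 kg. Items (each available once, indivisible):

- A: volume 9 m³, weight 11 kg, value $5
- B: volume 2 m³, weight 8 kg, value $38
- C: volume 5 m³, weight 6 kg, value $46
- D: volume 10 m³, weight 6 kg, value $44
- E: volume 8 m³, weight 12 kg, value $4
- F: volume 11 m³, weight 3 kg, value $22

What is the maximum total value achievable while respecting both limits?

$150

Feasible sets respecting both limits:
- B+C+D+F: volume 28, weight 23, value 150
- B+C+D: volume 17, weight 20, value 128
- C+D+E+F: volume 34, weight 27, value 116
Best: $150.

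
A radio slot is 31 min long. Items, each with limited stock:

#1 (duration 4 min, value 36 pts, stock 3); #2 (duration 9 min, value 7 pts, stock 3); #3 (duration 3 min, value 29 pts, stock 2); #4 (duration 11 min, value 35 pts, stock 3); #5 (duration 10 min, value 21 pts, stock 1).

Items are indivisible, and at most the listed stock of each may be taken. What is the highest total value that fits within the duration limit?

Best selections within duration 31 and stock limits:
- 3×#1 + 2×#3 + 1×#4: duration 29, value 201
- 3×#1 + 2×#3 + 1×#5: duration 28, value 187
Best: 201 pts.

201 pts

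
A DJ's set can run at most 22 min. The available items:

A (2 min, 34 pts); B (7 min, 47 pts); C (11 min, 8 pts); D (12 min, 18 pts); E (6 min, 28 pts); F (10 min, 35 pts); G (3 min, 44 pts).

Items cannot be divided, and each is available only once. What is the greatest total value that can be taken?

160 pts

Check high-value combinations within 22 min:
- A+B+F+G: duration 2+7+10+3=22, value 34+47+35+44=160
- A+B+E+G: duration 2+7+6+3=18, value 34+47+28+44=153
- A+E+F+G: duration 2+6+10+3=21, value 34+28+35+44=141
- B+F+G: duration 7+10+3=20, value 47+35+44=126
- A+B+G: duration 2+7+3=12, value 34+47+44=125
Best: 160 pts.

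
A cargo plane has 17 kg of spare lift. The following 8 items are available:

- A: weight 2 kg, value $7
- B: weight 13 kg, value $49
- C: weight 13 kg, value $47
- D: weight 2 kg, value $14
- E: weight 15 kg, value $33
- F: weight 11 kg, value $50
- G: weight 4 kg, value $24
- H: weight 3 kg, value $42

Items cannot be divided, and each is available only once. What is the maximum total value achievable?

Check high-value combinations within 17 kg:
- D+F+H: weight 2+11+3=16, value 14+50+42=106
- A+F+H: weight 2+11+3=16, value 7+50+42=99
- F+H: weight 11+3=14, value 50+42=92
- B+H: weight 13+3=16, value 49+42=91
Best: $106.

$106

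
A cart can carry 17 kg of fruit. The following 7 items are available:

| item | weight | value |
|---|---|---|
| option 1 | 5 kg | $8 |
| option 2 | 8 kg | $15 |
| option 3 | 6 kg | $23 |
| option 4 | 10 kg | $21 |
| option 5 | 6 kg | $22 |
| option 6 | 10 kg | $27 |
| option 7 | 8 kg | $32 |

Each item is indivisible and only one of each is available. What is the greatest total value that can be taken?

Check high-value combinations within 17 kg:
- option 3+option 7: weight 6+8=14, value 23+32=55
- option 5+option 7: weight 6+8=14, value 22+32=54
- option 1+option 3+option 5: weight 5+6+6=17, value 8+23+22=53
- option 3+option 6: weight 6+10=16, value 23+27=50
Best: $55.

$55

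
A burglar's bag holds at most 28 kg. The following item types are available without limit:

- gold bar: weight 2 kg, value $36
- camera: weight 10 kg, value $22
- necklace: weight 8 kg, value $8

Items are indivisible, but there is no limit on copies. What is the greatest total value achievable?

Best value-per-unit is gold bar at 36/2, and filling with it alone uses weight 14×2=28. No mix of the others beats 14×36 = 504.

$504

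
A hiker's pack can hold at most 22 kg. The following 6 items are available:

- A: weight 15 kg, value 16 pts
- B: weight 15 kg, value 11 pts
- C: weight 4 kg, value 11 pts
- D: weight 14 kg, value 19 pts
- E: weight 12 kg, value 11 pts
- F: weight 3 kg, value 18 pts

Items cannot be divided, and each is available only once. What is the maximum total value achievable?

Check high-value combinations within 22 kg:
- C+D+F: weight 4+14+3=21, value 11+19+18=48
- A+C+F: weight 15+4+3=22, value 16+11+18=45
- C+E+F: weight 4+12+3=19, value 11+11+18=40
- B+C+F: weight 15+4+3=22, value 11+11+18=40
- D+F: weight 14+3=17, value 19+18=37
Best: 48 pts.

48 pts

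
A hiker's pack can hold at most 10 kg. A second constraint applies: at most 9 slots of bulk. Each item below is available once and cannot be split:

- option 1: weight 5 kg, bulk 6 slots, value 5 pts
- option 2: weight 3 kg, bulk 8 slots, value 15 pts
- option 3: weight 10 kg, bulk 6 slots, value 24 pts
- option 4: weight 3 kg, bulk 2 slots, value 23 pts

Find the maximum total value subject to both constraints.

Feasible sets respecting both limits:
- option 1+option 4: weight 8, bulk 8, value 28
- option 3: weight 10, bulk 6, value 24
- option 4: weight 3, bulk 2, value 23
- option 2: weight 3, bulk 8, value 15
Best: 28 pts.

28 pts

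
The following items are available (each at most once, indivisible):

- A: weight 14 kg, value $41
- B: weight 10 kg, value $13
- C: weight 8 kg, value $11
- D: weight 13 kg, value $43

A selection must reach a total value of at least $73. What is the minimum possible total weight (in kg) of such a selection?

27

Subsets with value ≥ 73, sorted by total weight:
- A+D: weight 27, value 84
- A+C+D: weight 35, value 95
Minimum weight: 27 kg.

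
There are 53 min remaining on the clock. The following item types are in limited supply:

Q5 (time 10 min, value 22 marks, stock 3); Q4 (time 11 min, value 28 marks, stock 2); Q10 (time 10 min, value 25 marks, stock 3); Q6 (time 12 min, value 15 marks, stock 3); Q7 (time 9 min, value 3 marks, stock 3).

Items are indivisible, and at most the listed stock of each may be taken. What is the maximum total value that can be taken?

131 marks

Top feasible selections:
- 2×Q4 + 3×Q10: time 52, value 131
- 1×Q5 + 2×Q4 + 2×Q10: time 52, value 128
- 1×Q5 + 1×Q4 + 3×Q10: time 51, value 125
- 2×Q5 + 2×Q4 + 1×Q10: time 52, value 125
Best: 131 marks.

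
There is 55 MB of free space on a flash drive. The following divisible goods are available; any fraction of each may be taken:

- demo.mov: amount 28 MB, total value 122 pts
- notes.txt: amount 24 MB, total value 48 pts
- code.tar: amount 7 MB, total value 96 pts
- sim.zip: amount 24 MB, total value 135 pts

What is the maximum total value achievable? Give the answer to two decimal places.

Take in order of value per unit:
- code.tar (96/7 per unit): all 7 → value 96, running total 96.00
- sim.zip (135/24 per unit): all 24 → value 135, running total 231.00
- demo.mov (122/28 per unit): 24 of 28 → value 24×122/28 = 104.5714, running total 335.57
Total 335.57.

335.57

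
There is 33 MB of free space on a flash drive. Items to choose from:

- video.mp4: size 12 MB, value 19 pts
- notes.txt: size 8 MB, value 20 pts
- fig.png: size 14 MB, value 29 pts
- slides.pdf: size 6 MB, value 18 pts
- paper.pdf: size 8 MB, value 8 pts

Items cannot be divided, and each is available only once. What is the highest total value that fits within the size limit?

67 pts

Check high-value combinations within 33 MB:
- notes.txt+fig.png+slides.pdf: size 8+14+6=28, value 20+29+18=67
- video.mp4+fig.png+slides.pdf: size 12+14+6=32, value 19+29+18=66
- video.mp4+notes.txt+slides.pdf: size 12+8+6=26, value 19+20+18=57
Best: 67 pts.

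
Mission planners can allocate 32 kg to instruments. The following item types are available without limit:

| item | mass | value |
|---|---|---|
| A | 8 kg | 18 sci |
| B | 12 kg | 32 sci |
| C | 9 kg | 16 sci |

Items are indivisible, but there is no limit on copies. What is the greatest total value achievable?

Best value-per-unit is B at 32/12; filling with it alone gives 2×32 = 64.
Optimal mix: 1×A + 2×B → mass 32, value 82.

82 sci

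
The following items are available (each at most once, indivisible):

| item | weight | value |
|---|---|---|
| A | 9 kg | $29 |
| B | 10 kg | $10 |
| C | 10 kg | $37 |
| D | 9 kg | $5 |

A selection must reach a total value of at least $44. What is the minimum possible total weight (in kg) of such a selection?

Subsets with value ≥ 44, sorted by total weight:
- A+C: weight 19, value 66
- B+C: weight 20, value 47
Minimum weight: 19 kg.

19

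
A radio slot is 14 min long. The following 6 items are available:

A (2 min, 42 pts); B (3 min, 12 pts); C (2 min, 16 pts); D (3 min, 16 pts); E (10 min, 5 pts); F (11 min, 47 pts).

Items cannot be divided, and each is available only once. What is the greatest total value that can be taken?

89 pts

Check high-value combinations within 14 min:
- A+F: duration 2+11=13, value 42+47=89
- A+B+C+D: duration 2+3+2+3=10, value 42+12+16+16=86
- A+C+D: duration 2+2+3=7, value 42+16+16=74
Best: 89 pts.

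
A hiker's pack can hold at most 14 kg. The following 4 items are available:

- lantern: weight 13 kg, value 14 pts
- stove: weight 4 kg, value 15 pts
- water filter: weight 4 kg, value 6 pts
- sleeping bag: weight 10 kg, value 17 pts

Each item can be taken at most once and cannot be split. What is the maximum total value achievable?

Check high-value combinations within 14 kg:
- stove+sleeping bag: weight 4+10=14, value 15+17=32
- water filter+sleeping bag: weight 4+10=14, value 6+17=23
- stove+water filter: weight 4+4=8, value 15+6=21
- sleeping bag: weight 10, value 17
Best: 32 pts.

32 pts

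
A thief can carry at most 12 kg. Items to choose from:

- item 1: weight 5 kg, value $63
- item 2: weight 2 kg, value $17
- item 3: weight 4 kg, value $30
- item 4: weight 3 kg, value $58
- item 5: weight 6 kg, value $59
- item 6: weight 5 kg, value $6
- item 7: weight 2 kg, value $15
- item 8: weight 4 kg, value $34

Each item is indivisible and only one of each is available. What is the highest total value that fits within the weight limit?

Check high-value combinations within 12 kg:
- item 1+item 4+item 8: weight 5+3+4=12, value 63+58+34=155
- item 1+item 2+item 4+item 7: weight 5+2+3+2=12, value 63+17+58+15=153
- item 1+item 3+item 4: weight 5+4+3=12, value 63+30+58=151
- item 1+item 2+item 4: weight 5+2+3=10, value 63+17+58=138
- item 1+item 4+item 7: weight 5+3+2=10, value 63+58+15=136
Best: $155.

$155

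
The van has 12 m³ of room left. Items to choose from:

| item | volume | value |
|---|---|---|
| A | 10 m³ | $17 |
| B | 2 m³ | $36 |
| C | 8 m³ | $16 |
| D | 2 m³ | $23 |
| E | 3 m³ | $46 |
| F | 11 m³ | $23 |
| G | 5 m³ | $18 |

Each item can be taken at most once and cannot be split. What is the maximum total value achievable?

$123

This is a 0/1 knapsack; check combinations near the capacity.
- B+D+E+G: volume 2+2+3+5=12, value 36+23+46+18=123
- B+D+E: volume 2+2+3=7, value 36+23+46=105
- B+E+G: volume 2+3+5=10, value 36+46+18=100
- D+E+G: volume 2+3+5=10, value 23+46+18=87
- B+E: volume 2+3=5, value 36+46=82
Best: $123.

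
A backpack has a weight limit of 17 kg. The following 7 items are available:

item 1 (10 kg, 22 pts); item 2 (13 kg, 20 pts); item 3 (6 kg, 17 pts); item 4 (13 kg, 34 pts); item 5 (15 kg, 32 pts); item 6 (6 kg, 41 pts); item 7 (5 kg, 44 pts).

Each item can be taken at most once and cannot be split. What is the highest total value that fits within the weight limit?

102 pts

Check high-value combinations within 17 kg:
- item 3+item 6+item 7: weight 6+6+5=17, value 17+41+44=102
- item 6+item 7: weight 6+5=11, value 41+44=85
- item 1+item 7: weight 10+5=15, value 22+44=66
- item 1+item 6: weight 10+6=16, value 22+41=63
Best: 102 pts.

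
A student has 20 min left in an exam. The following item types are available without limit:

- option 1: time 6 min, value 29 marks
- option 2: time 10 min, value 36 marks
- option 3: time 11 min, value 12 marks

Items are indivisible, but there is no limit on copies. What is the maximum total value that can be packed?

Best value-per-unit is option 1 at 29/6, and filling with it alone uses time 3×6=18. No mix of the others beats 3×29 = 87.

87 marks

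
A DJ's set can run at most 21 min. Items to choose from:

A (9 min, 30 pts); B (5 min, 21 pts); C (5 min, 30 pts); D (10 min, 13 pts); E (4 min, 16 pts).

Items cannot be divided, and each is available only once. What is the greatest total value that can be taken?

This is a 0/1 knapsack; check combinations near the capacity.
- A+B+C: duration 9+5+5=19, value 30+21+30=81
- A+C+E: duration 9+5+4=18, value 30+30+16=76
- B+C+E: duration 5+5+4=14, value 21+30+16=67
- A+B+E: duration 9+5+4=18, value 30+21+16=67
Best: 81 pts.

81 pts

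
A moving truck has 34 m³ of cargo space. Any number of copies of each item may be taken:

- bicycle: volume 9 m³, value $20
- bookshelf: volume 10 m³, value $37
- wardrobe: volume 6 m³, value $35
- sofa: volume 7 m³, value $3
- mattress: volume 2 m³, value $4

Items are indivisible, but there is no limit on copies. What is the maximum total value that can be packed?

$183

Best value-per-unit is wardrobe at 35/6; filling with it alone gives 5×35 = 175.
Optimal mix: 5×wardrobe + 2×mattress → volume 34, value 183.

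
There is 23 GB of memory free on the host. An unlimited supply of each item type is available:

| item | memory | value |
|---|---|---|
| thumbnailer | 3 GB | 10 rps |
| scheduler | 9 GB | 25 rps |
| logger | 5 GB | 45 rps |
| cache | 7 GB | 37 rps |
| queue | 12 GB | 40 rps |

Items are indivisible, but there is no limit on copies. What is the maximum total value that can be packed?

Best value-per-unit is logger at 45/5; filling with it alone gives 4×45 = 180.
Optimal mix: 1×thumbnailer + 4×logger → memory 23, value 190.

190 rps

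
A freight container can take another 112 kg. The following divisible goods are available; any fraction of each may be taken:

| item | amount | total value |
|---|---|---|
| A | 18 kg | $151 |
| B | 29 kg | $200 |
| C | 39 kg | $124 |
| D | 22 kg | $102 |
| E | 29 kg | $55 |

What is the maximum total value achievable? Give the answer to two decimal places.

Take in order of value per unit:
- A (151/18 per unit): all 18 → value 151, running total 151.00
- B (200/29 per unit): all 29 → value 200, running total 351.00
- D (102/22 per unit): all 22 → value 102, running total 453.00
- C (124/39 per unit): all 39 → value 124, running total 577.00
- E (55/29 per unit): 4 of 29 → value 4×55/29 = 7.5862, running total 584.59
Total 584.59.

584.59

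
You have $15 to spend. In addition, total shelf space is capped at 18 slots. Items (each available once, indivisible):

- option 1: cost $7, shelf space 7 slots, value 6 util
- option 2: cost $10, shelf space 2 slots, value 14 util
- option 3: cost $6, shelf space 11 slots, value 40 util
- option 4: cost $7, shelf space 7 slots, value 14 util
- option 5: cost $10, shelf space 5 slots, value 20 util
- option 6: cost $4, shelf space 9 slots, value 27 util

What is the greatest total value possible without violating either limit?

Feasible sets respecting both limits:
- option 3+option 4: cost 13, shelf space 18, value 54
- option 5+option 6: cost 14, shelf space 14, value 47
- option 1+option 3: cost 13, shelf space 18, value 46
Best: 54 util.

54 util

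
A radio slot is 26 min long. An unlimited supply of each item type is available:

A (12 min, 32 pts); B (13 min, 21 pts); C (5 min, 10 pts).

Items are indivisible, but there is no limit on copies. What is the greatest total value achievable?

Best value-per-unit is A at 32/12, and filling with it alone uses duration 2×12=24. No mix of the others beats 2×32 = 64.

64 pts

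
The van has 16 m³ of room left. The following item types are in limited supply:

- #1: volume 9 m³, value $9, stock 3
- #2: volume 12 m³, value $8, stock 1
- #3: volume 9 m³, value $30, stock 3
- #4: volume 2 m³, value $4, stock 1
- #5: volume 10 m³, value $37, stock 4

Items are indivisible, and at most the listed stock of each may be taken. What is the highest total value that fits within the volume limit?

Best selections within volume 16 and stock limits:
- 1×#4 + 1×#5: volume 12, value 41
- 1×#5: volume 10, value 37
- 1×#3 + 1×#4: volume 11, value 34
Best: $41.

$41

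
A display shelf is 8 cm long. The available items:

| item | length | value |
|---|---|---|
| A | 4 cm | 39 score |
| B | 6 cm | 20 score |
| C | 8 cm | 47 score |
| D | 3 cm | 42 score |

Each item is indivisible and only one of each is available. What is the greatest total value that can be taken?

81 score

Check high-value combinations within 8 cm:
- A+D: length 4+3=7, value 39+42=81
- C: length 8, value 47
- D: length 3, value 42
- A: length 4, value 39
Best: 81 score.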